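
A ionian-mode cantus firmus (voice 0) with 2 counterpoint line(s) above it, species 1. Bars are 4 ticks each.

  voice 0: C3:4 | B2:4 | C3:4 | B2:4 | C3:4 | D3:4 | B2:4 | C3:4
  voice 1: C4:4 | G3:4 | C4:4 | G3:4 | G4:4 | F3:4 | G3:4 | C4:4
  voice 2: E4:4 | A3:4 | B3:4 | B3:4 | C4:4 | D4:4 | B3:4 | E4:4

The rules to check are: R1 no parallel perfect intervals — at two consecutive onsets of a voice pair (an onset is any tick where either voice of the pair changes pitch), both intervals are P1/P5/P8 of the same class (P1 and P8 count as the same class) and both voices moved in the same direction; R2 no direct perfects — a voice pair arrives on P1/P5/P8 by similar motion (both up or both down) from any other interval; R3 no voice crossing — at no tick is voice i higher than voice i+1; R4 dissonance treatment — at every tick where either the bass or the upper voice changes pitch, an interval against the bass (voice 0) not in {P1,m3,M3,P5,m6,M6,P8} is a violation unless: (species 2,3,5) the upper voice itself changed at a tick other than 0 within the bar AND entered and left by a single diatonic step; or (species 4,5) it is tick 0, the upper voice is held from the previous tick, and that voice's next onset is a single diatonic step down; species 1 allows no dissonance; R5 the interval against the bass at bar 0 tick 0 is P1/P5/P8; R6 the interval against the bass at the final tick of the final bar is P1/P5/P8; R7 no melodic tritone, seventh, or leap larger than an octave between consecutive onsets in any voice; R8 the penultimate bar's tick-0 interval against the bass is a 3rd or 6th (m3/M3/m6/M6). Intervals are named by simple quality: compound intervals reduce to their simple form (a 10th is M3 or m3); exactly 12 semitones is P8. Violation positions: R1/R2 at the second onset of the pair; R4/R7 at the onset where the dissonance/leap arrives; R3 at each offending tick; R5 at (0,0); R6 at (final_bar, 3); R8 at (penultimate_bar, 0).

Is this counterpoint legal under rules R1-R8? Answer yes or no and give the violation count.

No (21 violations)

bar 0: v0=C3 v1=C4 v2=E4 (M3)
bar 1: v0=B2 v1=G3 v2=A3 (m7)
bar 2: v0=C3 v1=C4 v2=B3 (M7)
bar 3: v0=B2 v1=G3 v2=B3 (P8)
bar 4: v0=C3 v1=G4 v2=C4 (P8)
bar 5: v0=D3 v1=F3 v2=D4 (P8)
bar 6: v0=B2 v1=G3 v2=B3 (P8)
bar 7: v0=C3 v1=C4 v2=E4 (M3)
  R5 @ bar0.0: opens on M3
  R4 @ bar1.0: B2/A3 m7 untreated
  R2 @ bar2.0: B2/G3 m6 -> C3/C4 P8 similar
  R3 @ bar2.0: C4 above B3
  R4 @ bar2.0: C3/B3 M7 untreated
  R3 @ bar2.1: C4 above B3
  R3 @ bar2.2: C4 above B3
  R3 @ bar2.3: C4 above B3
  R1 @ bar4.0: B2/B3 P8 -> C3/C4 P8 similar
  R2 @ bar4.0: B2/G3 m6 -> C3/G4 P5 similar
  R2 @ bar4.0: G3/B3 M3 -> G4/C4 P5 similar
  R3 @ bar4.0: G4 above C4
  R3 @ bar4.1: G4 above C4
  R3 @ bar4.2: G4 above C4
  R3 @ bar4.3: G4 above C4
  R1 @ bar5.0: C3/C4 P8 -> D3/D4 P8 similar
  R7 @ bar5.0: G4->F3 leap 14st
  R1 @ bar6.0: D3/D4 P8 -> B2/B3 P8 similar
  R8 @ bar6.0: penult P8 not 3rd/6th
  R2 @ bar7.0: B2/G3 m6 -> C3/C4 P8 similar
  R6 @ bar7.3: closes on M3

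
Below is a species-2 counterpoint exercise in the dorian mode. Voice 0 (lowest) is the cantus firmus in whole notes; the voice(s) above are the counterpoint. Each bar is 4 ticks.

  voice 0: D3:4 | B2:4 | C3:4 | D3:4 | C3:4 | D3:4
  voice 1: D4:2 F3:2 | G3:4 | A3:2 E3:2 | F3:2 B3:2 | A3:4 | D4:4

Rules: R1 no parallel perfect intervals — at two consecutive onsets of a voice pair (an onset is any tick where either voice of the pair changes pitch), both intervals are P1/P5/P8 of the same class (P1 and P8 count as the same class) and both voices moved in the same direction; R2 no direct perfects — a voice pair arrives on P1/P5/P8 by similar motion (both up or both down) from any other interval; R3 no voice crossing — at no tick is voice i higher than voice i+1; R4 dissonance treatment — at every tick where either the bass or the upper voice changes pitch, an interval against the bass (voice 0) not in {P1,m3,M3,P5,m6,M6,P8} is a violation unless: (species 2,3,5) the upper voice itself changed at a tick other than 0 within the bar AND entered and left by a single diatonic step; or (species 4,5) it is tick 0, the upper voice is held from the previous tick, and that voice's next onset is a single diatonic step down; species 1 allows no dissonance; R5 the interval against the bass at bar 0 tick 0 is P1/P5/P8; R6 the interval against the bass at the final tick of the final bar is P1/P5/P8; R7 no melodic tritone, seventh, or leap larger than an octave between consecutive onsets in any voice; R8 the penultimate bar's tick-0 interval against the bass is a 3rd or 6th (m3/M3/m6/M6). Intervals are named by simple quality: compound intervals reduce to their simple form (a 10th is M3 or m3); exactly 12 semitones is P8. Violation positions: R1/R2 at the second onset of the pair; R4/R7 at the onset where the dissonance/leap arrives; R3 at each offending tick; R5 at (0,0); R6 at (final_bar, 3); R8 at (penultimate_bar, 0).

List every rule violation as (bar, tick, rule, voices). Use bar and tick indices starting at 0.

bar 0: v0=D3 v1=D4 downbeat P8
bar 1: v0=B2 v1=G3 downbeat m6
bar 2: v0=C3 v1=A3 downbeat M6
bar 3: v0=D3 v1=F3 downbeat m3
bar 4: v0=C3 v1=A3 downbeat M6
bar 5: v0=D3 v1=D4 downbeat P8
  -> R7 @ bar 3 tick 2 v(1,): F3->B3 leap 6st
  -> R2 @ bar 5 tick 0 v(0, 1): C3/A3 M6 -> D3/D4 P8 similar

(3, 2, R7, (1,))
(5, 0, R2, (0, 1))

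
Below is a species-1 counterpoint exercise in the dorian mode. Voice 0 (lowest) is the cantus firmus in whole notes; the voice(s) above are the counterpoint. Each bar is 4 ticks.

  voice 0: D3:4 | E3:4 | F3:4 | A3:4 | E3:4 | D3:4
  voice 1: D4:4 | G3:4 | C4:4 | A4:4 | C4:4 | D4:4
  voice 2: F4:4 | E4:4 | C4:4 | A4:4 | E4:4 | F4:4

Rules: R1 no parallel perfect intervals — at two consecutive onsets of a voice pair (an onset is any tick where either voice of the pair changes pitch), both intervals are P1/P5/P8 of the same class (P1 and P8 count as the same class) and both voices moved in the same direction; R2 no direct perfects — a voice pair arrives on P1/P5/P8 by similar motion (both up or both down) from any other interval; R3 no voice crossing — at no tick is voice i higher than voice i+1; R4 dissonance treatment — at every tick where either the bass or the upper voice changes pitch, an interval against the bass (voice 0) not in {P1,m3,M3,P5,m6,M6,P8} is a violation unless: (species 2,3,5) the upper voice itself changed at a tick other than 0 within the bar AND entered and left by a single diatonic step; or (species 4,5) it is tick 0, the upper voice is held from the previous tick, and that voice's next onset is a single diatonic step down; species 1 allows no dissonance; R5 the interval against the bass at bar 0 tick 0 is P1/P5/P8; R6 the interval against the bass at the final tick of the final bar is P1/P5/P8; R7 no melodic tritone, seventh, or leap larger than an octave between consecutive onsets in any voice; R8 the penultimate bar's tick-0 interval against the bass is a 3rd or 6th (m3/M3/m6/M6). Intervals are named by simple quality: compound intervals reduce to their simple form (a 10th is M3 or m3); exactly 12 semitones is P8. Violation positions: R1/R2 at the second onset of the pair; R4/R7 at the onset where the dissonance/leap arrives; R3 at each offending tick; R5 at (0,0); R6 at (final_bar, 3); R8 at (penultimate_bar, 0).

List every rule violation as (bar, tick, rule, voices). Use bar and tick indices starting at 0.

(0, 0, R5, (0, 2))
(2, 0, R2, (0, 1))
(3, 0, R1, (1, 2))
(3, 0, R2, (0, 1))
(3, 0, R2, (0, 2))
(4, 0, R1, (0, 2))
(4, 0, R8, (0, 2))
(5, 3, R6, (0, 2))

bar 0: v0=D3 v1=D4 v2=F4 downbeat m3
bar 1: v0=E3 v1=G3 v2=E4 downbeat P8
bar 2: v0=F3 v1=C4 v2=C4 downbeat P5
bar 3: v0=A3 v1=A4 v2=A4 downbeat P8
bar 4: v0=E3 v1=C4 v2=E4 downbeat P8
bar 5: v0=D3 v1=D4 v2=F4 downbeat m3
  -> R5 @ bar 0 tick 0 v(0, 2): opens on m3
  -> R2 @ bar 2 tick 0 v(0, 1): E3/G3 m3 -> F3/C4 P5 similar
  -> R1 @ bar 3 tick 0 v(1, 2): C4/C4 P1 -> A4/A4 P1 similar
  -> R2 @ bar 3 tick 0 v(0, 1): F3/C4 P5 -> A3/A4 P8 similar
  -> R2 @ bar 3 tick 0 v(0, 2): F3/C4 P5 -> A3/A4 P8 similar
  -> R1 @ bar 4 tick 0 v(0, 2): A3/A4 P8 -> E3/E4 P8 similar
  -> R8 @ bar 4 tick 0 v(0, 2): penult P8 not 3rd/6th
  -> R6 @ bar 5 tick 3 v(0, 2): closes on m3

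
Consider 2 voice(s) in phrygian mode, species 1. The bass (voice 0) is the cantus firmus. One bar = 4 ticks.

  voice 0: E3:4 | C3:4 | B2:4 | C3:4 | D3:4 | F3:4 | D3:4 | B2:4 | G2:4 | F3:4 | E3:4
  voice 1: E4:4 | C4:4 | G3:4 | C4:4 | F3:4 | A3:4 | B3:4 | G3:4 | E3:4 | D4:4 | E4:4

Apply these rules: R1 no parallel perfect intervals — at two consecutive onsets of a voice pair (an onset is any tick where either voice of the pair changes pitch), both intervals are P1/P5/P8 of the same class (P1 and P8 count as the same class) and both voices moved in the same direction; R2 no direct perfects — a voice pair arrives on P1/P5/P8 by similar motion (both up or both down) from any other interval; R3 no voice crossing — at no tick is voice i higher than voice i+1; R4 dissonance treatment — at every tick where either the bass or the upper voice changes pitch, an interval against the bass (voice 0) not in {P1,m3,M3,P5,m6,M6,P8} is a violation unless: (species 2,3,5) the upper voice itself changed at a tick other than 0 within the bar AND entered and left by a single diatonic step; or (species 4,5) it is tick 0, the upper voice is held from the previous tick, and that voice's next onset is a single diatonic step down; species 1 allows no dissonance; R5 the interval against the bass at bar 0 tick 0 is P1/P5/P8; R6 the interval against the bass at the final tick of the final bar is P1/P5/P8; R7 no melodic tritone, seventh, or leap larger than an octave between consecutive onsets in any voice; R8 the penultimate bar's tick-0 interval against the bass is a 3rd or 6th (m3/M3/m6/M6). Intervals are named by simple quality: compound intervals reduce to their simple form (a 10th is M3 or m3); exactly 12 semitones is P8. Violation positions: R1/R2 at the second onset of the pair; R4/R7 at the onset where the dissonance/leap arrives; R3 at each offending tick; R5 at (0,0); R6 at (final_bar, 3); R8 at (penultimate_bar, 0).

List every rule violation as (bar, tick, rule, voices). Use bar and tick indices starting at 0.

(1, 0, R1, (0, 1))
(3, 0, R2, (0, 1))
(9, 0, R7, (0,))
(9, 0, R7, (1,))

bar 0: v0=E3 v1=E4 downbeat P8
bar 1: v0=C3 v1=C4 downbeat P8
bar 2: v0=B2 v1=G3 downbeat m6
bar 3: v0=C3 v1=C4 downbeat P8
bar 4: v0=D3 v1=F3 downbeat m3
bar 5: v0=F3 v1=A3 downbeat M3
bar 6: v0=D3 v1=B3 downbeat M6
bar 7: v0=B2 v1=G3 downbeat m6
bar 8: v0=G2 v1=E3 downbeat M6
bar 9: v0=F3 v1=D4 downbeat M6
bar 10: v0=E3 v1=E4 downbeat P8
  -> R1 @ bar 1 tick 0 v(0, 1): E3/E4 P8 -> C3/C4 P8 similar
  -> R2 @ bar 3 tick 0 v(0, 1): B2/G3 m6 -> C3/C4 P8 similar
  -> R7 @ bar 9 tick 0 v(0,): G2->F3 leap 10st
  -> R7 @ bar 9 tick 0 v(1,): E3->D4 leap 10st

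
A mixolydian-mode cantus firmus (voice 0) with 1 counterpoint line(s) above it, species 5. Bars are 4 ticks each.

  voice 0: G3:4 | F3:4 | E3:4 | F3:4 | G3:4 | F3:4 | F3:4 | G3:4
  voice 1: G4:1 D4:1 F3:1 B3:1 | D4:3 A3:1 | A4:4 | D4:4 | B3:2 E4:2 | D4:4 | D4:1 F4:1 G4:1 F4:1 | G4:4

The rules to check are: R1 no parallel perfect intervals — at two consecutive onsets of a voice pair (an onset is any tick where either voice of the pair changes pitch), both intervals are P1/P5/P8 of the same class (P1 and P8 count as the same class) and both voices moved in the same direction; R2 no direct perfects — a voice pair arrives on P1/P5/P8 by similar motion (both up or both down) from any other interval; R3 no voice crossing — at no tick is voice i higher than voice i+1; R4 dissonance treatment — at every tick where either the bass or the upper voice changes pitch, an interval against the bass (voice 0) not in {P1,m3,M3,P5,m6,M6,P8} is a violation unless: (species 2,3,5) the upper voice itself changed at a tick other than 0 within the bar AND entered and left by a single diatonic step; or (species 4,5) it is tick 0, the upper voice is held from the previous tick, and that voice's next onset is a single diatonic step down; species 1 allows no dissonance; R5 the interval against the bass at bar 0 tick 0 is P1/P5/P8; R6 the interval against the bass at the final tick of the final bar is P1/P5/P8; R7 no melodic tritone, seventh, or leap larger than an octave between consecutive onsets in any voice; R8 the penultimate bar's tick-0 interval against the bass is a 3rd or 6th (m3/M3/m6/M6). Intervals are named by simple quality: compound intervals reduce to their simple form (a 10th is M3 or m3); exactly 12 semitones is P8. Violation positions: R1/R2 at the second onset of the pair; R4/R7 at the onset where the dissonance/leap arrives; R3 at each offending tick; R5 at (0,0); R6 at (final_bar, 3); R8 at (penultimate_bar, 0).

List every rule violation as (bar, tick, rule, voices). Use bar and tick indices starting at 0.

(0, 2, R3, (0, 1))
(0, 2, R4, (0, 1))
(0, 3, R7, (1,))
(2, 0, R4, (0, 1))
(7, 0, R1, (0, 1))

bar 0: v0=G3 v1=G4 downbeat P8
bar 1: v0=F3 v1=D4 downbeat M6
bar 2: v0=E3 v1=A4 downbeat P4
bar 3: v0=F3 v1=D4 downbeat M6
bar 4: v0=G3 v1=B3 downbeat M3
bar 5: v0=F3 v1=D4 downbeat M6
bar 6: v0=F3 v1=D4 downbeat M6
bar 7: v0=G3 v1=G4 downbeat P8
  -> R3 @ bar 0 tick 2 v(0, 1): G3 above F3
  -> R4 @ bar 0 tick 2 v(0, 1): G3/F3 M2 untreated
  -> R7 @ bar 0 tick 3 v(1,): F3->B3 leap 6st
  -> R4 @ bar 2 tick 0 v(0, 1): E3/A4 P4 untreated
  -> R1 @ bar 7 tick 0 v(0, 1): F3/F4 P8 -> G3/G4 P8 similar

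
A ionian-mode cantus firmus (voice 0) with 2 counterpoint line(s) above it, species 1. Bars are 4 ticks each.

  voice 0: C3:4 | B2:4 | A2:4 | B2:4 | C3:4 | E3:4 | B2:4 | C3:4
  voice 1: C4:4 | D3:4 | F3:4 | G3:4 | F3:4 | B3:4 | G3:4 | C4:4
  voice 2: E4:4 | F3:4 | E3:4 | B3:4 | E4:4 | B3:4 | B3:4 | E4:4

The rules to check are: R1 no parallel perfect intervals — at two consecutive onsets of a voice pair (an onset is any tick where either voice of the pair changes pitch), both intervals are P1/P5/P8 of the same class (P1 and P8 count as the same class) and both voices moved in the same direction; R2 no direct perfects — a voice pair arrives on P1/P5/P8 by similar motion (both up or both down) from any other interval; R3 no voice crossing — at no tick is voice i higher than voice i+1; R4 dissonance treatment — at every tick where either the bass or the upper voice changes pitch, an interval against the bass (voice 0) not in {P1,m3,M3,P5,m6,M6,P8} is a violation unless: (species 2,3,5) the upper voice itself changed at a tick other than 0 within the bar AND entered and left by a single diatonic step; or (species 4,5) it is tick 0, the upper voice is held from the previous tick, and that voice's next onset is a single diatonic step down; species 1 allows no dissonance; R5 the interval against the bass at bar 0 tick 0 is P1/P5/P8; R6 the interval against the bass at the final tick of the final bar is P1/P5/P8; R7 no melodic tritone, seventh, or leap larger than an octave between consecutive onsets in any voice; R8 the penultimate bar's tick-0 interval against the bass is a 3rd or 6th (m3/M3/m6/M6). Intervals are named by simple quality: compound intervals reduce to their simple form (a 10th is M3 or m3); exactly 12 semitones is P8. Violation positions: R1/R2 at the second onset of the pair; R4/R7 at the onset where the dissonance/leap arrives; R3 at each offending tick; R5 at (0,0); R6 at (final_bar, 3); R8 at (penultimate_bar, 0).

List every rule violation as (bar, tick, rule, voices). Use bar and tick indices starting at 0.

bar 0: v0=C3 v1=C4 v2=E4 downbeat M3
bar 1: v0=B2 v1=D3 v2=F3 downbeat TT
bar 2: v0=A2 v1=F3 v2=E3 downbeat P5
bar 3: v0=B2 v1=G3 v2=B3 downbeat P8
bar 4: v0=C3 v1=F3 v2=E4 downbeat M3
bar 5: v0=E3 v1=B3 v2=B3 downbeat P5
bar 6: v0=B2 v1=G3 v2=B3 downbeat P8
bar 7: v0=C3 v1=C4 v2=E4 downbeat M3
  -> R5 @ bar 0 tick 0 v(0, 2): opens on M3
  -> R4 @ bar 1 tick 0 v(0, 2): B2/F3 TT untreated
  -> R7 @ bar 1 tick 0 v(1,): C4->D3 leap 10st
  -> R7 @ bar 1 tick 0 v(2,): E4->F3 leap 11st
  -> R2 @ bar 2 tick 0 v(0, 2): B2/F3 TT -> A2/E3 P5 similar
  -> R3 @ bar 2 tick 0 v(1, 2): F3 above E3
  -> R3 @ bar 2 tick 1 v(1, 2): F3 above E3
  -> R3 @ bar 2 tick 2 v(1, 2): F3 above E3
  -> R3 @ bar 2 tick 3 v(1, 2): F3 above E3
  -> R2 @ bar 3 tick 0 v(0, 2): A2/E3 P5 -> B2/B3 P8 similar
  -> R4 @ bar 4 tick 0 v(0, 1): C3/F3 P4 untreated
  -> R2 @ bar 5 tick 0 v(0, 1): C3/F3 P4 -> E3/B3 P5 similar
  -> R7 @ bar 5 tick 0 v(1,): F3->B3 leap 6st
  -> R8 @ bar 6 tick 0 v(0, 2): penult P8 not 3rd/6th
  -> R2 @ bar 7 tick 0 v(0, 1): B2/G3 m6 -> C3/C4 P8 similar
  -> R6 @ bar 7 tick 3 v(0, 2): closes on M3

(0, 0, R5, (0, 2))
(1, 0, R4, (0, 2))
(1, 0, R7, (1,))
(1, 0, R7, (2,))
(2, 0, R2, (0, 2))
(2, 0, R3, (1, 2))
(2, 1, R3, (1, 2))
(2, 2, R3, (1, 2))
(2, 3, R3, (1, 2))
(3, 0, R2, (0, 2))
(4, 0, R4, (0, 1))
(5, 0, R2, (0, 1))
(5, 0, R7, (1,))
(6, 0, R8, (0, 2))
(7, 0, R2, (0, 1))
(7, 3, R6, (0, 2))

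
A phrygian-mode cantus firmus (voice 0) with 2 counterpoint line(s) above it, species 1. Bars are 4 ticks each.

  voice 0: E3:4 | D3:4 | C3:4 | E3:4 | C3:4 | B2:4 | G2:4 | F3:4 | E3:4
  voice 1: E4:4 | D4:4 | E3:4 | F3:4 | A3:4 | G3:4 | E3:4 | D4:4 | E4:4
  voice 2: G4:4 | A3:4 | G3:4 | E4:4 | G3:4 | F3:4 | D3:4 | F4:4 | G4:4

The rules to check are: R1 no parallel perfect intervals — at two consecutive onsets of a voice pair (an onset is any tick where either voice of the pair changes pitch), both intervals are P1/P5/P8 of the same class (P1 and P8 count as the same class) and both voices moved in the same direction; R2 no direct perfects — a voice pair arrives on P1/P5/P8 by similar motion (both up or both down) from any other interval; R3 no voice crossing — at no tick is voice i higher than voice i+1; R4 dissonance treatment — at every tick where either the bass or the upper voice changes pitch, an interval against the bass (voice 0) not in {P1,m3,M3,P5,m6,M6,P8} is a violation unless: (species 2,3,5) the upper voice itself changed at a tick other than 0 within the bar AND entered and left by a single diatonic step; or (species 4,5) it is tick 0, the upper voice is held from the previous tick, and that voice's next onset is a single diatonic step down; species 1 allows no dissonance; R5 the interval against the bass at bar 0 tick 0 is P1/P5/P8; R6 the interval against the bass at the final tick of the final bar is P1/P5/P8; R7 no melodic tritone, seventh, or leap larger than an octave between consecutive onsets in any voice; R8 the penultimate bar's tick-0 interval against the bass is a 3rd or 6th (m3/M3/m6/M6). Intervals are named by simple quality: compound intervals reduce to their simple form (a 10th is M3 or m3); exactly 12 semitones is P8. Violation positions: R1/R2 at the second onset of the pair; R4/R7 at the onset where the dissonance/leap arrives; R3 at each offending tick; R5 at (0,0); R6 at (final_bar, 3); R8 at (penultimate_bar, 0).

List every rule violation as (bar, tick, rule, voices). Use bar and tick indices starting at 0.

(0, 0, R5, (0, 2))
(1, 0, R1, (0, 1))
(1, 0, R2, (0, 2))
(1, 0, R3, (1, 2))
(1, 0, R7, (2,))
(1, 1, R3, (1, 2))
(1, 2, R3, (1, 2))
(1, 3, R3, (1, 2))
(2, 0, R1, (0, 2))
(2, 0, R7, (1,))
(3, 0, R2, (0, 2))
(3, 0, R4, (0, 1))
(4, 0, R2, (0, 2))
(4, 0, R3, (1, 2))
(4, 1, R3, (1, 2))
(4, 2, R3, (1, 2))
(4, 3, R3, (1, 2))
(5, 0, R3, (1, 2))
(5, 0, R4, (0, 2))
(5, 1, R3, (1, 2))
(5, 2, R3, (1, 2))
(5, 3, R3, (1, 2))
(6, 0, R2, (0, 2))
(6, 0, R3, (1, 2))
(6, 1, R3, (1, 2))
(6, 2, R3, (1, 2))
(6, 3, R3, (1, 2))
(7, 0, R2, (0, 2))
(7, 0, R7, (0,))
(7, 0, R7, (1,))
(7, 0, R7, (2,))
(7, 0, R8, (0, 2))
(8, 3, R6, (0, 2))

bar 0: v0=E3 v1=E4 v2=G4 downbeat m3
bar 1: v0=D3 v1=D4 v2=A3 downbeat P5
bar 2: v0=C3 v1=E3 v2=G3 downbeat P5
bar 3: v0=E3 v1=F3 v2=E4 downbeat P8
bar 4: v0=C3 v1=A3 v2=G3 downbeat P5
bar 5: v0=B2 v1=G3 v2=F3 downbeat TT
bar 6: v0=G2 v1=E3 v2=D3 downbeat P5
bar 7: v0=F3 v1=D4 v2=F4 downbeat P8
bar 8: v0=E3 v1=E4 v2=G4 downbeat m3
  -> R5 @ bar 0 tick 0 v(0, 2): opens on m3
  -> R1 @ bar 1 tick 0 v(0, 1): E3/E4 P8 -> D3/D4 P8 similar
  -> R2 @ bar 1 tick 0 v(0, 2): E3/G4 m3 -> D3/A3 P5 similar
  -> R3 @ bar 1 tick 0 v(1, 2): D4 above A3
  -> R7 @ bar 1 tick 0 v(2,): G4->A3 leap 10st
  -> R3 @ bar 1 tick 1 v(1, 2): D4 above A3
  -> R3 @ bar 1 tick 2 v(1, 2): D4 above A3
  -> R3 @ bar 1 tick 3 v(1, 2): D4 above A3
  -> R1 @ bar 2 tick 0 v(0, 2): D3/A3 P5 -> C3/G3 P5 similar
  -> R7 @ bar 2 tick 0 v(1,): D4->E3 leap 10st
  -> R2 @ bar 3 tick 0 v(0, 2): C3/G3 P5 -> E3/E4 P8 similar
  -> R4 @ bar 3 tick 0 v(0, 1): E3/F3 m2 untreated
  -> R2 @ bar 4 tick 0 v(0, 2): E3/E4 P8 -> C3/G3 P5 similar
  -> R3 @ bar 4 tick 0 v(1, 2): A3 above G3
  -> R3 @ bar 4 tick 1 v(1, 2): A3 above G3
  -> R3 @ bar 4 tick 2 v(1, 2): A3 above G3
  -> R3 @ bar 4 tick 3 v(1, 2): A3 above G3
  -> R3 @ bar 5 tick 0 v(1, 2): G3 above F3
  -> R4 @ bar 5 tick 0 v(0, 2): B2/F3 TT untreated
  -> R3 @ bar 5 tick 1 v(1, 2): G3 above F3
  -> R3 @ bar 5 tick 2 v(1, 2): G3 above F3
  -> R3 @ bar 5 tick 3 v(1, 2): G3 above F3
  -> R2 @ bar 6 tick 0 v(0, 2): B2/F3 TT -> G2/D3 P5 similar
  -> R3 @ bar 6 tick 0 v(1, 2): E3 above D3
  -> R3 @ bar 6 tick 1 v(1, 2): E3 above D3
  -> R3 @ bar 6 tick 2 v(1, 2): E3 above D3
  -> R3 @ bar 6 tick 3 v(1, 2): E3 above D3
  -> R2 @ bar 7 tick 0 v(0, 2): G2/D3 P5 -> F3/F4 P8 similar
  -> R7 @ bar 7 tick 0 v(0,): G2->F3 leap 10st
  -> R7 @ bar 7 tick 0 v(1,): E3->D4 leap 10st
  -> R7 @ bar 7 tick 0 v(2,): D3->F4 leap 15st
  -> R8 @ bar 7 tick 0 v(0, 2): penult P8 not 3rd/6th
  -> R6 @ bar 8 tick 3 v(0, 2): closes on m3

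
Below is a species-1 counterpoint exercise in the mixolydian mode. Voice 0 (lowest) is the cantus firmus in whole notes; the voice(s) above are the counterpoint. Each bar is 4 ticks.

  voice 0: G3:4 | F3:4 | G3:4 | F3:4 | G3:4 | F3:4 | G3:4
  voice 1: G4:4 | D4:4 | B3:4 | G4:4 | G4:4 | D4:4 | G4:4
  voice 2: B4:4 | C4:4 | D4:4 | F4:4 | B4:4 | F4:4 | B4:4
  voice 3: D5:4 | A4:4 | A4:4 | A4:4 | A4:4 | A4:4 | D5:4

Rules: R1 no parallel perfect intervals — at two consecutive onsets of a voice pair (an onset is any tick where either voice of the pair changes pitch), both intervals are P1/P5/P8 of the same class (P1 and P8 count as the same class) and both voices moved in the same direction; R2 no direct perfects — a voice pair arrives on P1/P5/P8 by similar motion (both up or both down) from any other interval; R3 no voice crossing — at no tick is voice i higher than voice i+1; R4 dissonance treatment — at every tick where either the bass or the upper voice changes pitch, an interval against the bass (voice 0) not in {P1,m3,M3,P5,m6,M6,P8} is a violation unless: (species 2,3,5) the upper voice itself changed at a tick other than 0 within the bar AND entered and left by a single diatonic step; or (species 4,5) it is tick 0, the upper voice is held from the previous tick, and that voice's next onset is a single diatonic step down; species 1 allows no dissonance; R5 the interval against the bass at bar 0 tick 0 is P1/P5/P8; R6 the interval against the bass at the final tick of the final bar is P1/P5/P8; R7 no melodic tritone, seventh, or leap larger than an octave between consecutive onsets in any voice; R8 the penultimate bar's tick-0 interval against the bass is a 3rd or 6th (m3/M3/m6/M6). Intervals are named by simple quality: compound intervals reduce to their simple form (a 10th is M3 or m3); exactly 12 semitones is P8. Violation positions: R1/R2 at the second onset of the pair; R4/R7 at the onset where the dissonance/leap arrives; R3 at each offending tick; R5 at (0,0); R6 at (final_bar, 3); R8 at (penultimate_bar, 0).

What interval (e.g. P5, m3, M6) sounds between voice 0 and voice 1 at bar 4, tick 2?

P8

voice 0=G3 voice 1=G4 -> P8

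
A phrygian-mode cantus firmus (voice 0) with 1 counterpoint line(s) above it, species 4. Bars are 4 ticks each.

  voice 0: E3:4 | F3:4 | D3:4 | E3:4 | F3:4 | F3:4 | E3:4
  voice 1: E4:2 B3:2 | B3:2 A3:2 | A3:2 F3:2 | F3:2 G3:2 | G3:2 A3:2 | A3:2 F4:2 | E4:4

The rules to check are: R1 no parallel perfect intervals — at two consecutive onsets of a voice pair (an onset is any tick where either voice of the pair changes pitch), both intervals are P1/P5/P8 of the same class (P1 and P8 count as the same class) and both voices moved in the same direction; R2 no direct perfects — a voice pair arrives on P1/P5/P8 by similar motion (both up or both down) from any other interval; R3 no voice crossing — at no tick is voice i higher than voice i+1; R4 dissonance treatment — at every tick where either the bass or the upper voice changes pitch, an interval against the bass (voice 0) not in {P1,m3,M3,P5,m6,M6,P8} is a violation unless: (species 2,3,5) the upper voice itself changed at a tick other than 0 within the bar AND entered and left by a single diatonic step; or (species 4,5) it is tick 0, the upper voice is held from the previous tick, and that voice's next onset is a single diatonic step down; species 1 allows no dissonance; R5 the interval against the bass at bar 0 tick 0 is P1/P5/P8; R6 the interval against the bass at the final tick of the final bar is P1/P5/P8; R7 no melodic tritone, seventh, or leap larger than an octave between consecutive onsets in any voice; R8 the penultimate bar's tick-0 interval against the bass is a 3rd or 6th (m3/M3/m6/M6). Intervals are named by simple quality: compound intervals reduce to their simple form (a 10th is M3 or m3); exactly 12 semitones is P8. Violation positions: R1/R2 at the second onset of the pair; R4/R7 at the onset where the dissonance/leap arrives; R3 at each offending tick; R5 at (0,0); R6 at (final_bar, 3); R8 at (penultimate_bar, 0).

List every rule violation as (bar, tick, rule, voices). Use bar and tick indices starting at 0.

(3, 0, R4, (0, 1))
(4, 0, R4, (0, 1))
(6, 0, R1, (0, 1))

bar 0: v0=E3 v1=E4 downbeat P8
bar 1: v0=F3 v1=B3 downbeat TT
bar 2: v0=D3 v1=A3 downbeat P5
bar 3: v0=E3 v1=F3 downbeat m2
bar 4: v0=F3 v1=G3 downbeat M2
bar 5: v0=F3 v1=A3 downbeat M3
bar 6: v0=E3 v1=E4 downbeat P8
  -> R4 @ bar 3 tick 0 v(0, 1): E3/F3 m2 untreated
  -> R4 @ bar 4 tick 0 v(0, 1): F3/G3 M2 untreated
  -> R1 @ bar 6 tick 0 v(0, 1): F3/F4 P8 -> E3/E4 P8 similar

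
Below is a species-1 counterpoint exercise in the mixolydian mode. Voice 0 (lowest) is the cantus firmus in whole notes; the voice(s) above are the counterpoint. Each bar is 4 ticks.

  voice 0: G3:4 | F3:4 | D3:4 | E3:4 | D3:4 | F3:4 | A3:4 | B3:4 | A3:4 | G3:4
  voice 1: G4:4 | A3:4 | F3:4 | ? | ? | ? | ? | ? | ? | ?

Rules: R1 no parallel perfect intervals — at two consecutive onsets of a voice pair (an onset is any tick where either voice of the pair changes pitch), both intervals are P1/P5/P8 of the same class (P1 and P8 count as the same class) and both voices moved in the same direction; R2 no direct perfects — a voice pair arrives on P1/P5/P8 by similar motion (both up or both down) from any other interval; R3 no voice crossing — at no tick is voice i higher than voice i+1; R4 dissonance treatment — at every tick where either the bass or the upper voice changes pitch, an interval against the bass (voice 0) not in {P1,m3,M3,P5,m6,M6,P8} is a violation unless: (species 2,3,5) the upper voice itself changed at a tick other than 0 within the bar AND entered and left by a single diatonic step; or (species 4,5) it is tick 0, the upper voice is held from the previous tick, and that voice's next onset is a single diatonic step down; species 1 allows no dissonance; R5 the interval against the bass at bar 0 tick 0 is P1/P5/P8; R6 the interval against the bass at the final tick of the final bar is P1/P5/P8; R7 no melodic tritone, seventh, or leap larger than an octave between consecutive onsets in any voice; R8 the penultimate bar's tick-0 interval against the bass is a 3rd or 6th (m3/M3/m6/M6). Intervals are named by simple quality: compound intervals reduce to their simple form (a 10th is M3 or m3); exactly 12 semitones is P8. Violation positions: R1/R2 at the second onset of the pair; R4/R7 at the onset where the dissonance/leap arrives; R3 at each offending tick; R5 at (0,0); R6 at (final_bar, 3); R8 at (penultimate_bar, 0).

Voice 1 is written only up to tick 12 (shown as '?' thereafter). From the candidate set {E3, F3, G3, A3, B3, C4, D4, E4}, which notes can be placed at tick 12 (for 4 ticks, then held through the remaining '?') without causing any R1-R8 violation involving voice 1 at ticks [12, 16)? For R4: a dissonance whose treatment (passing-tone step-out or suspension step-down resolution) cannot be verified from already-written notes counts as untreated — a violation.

E3: legal
F3: violates R4
G3: legal
A3: violates R4
B3: violates R2,R7
C4: legal
D4: violates R4
E4: violates R2,R7

{C4, E3, G3}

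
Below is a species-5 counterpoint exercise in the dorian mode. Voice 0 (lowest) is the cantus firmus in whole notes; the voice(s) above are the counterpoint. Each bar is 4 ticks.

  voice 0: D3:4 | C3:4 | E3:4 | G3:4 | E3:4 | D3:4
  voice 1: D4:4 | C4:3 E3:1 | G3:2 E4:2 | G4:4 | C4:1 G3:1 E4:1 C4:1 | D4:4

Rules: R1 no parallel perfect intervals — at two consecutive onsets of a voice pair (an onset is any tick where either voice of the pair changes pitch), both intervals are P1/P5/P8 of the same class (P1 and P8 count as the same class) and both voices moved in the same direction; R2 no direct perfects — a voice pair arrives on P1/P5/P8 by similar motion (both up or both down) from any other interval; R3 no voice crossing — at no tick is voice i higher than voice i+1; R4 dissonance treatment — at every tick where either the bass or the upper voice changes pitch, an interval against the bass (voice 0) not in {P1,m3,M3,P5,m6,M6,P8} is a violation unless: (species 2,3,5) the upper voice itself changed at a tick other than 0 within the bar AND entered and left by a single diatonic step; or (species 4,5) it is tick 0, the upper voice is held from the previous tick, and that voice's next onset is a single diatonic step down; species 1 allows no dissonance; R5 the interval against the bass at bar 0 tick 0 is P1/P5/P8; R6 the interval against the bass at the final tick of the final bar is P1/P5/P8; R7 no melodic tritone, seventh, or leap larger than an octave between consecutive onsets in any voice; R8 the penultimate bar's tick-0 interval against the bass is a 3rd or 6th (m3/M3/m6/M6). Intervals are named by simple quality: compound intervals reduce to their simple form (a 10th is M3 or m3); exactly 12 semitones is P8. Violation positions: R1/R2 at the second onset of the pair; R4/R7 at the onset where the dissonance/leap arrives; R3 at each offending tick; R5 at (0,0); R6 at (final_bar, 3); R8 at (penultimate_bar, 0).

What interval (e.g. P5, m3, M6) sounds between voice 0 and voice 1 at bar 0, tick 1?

voice 0=D3 voice 1=D4 -> P8

P8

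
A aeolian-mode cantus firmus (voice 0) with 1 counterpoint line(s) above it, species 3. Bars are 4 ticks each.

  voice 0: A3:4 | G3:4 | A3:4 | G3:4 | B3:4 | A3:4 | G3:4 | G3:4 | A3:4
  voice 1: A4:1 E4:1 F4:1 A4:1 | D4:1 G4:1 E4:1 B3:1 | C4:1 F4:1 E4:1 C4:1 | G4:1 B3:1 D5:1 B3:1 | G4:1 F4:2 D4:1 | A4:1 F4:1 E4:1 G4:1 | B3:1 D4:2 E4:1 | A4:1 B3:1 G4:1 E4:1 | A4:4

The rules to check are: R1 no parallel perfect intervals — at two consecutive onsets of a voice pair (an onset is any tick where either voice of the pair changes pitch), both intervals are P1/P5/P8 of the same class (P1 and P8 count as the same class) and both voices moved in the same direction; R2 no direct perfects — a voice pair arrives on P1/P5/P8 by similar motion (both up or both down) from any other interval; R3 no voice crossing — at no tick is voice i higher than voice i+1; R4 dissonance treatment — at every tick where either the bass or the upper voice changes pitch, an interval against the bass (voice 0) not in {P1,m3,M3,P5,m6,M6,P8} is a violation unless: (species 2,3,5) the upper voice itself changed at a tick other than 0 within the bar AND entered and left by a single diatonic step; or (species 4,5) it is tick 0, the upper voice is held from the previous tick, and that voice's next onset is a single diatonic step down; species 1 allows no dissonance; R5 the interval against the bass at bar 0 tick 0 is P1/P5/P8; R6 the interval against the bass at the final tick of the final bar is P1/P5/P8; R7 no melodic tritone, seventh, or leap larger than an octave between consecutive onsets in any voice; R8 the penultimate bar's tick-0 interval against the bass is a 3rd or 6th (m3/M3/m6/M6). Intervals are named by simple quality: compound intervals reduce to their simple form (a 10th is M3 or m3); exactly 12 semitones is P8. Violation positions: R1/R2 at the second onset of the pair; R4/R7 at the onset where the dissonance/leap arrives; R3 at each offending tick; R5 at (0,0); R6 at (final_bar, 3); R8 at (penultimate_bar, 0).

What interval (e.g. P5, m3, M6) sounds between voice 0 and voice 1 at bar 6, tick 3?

voice 0=G3 voice 1=E4 -> M6

M6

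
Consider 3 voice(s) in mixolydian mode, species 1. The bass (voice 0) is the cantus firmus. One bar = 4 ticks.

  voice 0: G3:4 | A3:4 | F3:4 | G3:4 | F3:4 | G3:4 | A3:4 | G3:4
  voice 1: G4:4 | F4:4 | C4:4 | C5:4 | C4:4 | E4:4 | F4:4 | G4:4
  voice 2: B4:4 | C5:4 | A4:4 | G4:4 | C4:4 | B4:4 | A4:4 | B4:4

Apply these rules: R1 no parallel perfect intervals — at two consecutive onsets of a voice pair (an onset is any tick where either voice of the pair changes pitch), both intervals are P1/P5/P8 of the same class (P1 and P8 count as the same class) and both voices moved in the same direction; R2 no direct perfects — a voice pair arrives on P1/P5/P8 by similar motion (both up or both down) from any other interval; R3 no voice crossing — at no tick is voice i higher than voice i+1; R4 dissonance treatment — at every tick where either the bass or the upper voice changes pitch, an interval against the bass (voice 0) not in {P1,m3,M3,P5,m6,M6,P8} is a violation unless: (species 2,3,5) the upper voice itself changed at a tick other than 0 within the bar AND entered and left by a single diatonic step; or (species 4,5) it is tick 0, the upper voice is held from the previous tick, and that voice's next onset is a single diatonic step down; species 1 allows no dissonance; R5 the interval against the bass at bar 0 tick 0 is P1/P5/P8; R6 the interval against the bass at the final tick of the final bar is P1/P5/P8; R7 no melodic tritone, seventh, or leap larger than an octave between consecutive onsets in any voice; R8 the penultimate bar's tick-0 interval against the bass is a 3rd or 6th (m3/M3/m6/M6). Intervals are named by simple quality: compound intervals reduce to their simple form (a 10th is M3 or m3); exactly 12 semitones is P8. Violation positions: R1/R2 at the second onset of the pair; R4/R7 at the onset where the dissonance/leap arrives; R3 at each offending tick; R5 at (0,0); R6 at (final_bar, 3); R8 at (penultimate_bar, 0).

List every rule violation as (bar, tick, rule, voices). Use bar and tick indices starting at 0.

(0, 0, R5, (0, 2))
(2, 0, R2, (0, 1))
(3, 0, R3, (1, 2))
(3, 0, R4, (0, 1))
(3, 1, R3, (1, 2))
(3, 2, R3, (1, 2))
(3, 3, R3, (1, 2))
(4, 0, R2, (0, 1))
(4, 0, R2, (0, 2))
(4, 0, R2, (1, 2))
(5, 0, R2, (1, 2))
(5, 0, R7, (2,))
(6, 0, R8, (0, 2))
(7, 3, R6, (0, 2))

bar 0: v0=G3 v1=G4 v2=B4 downbeat M3
bar 1: v0=A3 v1=F4 v2=C5 downbeat m3
bar 2: v0=F3 v1=C4 v2=A4 downbeat M3
bar 3: v0=G3 v1=C5 v2=G4 downbeat P8
bar 4: v0=F3 v1=C4 v2=C4 downbeat P5
bar 5: v0=G3 v1=E4 v2=B4 downbeat M3
bar 6: v0=A3 v1=F4 v2=A4 downbeat P8
bar 7: v0=G3 v1=G4 v2=B4 downbeat M3
  -> R5 @ bar 0 tick 0 v(0, 2): opens on M3
  -> R2 @ bar 2 tick 0 v(0, 1): A3/F4 m6 -> F3/C4 P5 similar
  -> R3 @ bar 3 tick 0 v(1, 2): C5 above G4
  -> R4 @ bar 3 tick 0 v(0, 1): G3/C5 P4 untreated
  -> R3 @ bar 3 tick 1 v(1, 2): C5 above G4
  -> R3 @ bar 3 tick 2 v(1, 2): C5 above G4
  -> R3 @ bar 3 tick 3 v(1, 2): C5 above G4
  -> R2 @ bar 4 tick 0 v(0, 1): G3/C5 P4 -> F3/C4 P5 similar
  -> R2 @ bar 4 tick 0 v(0, 2): G3/G4 P8 -> F3/C4 P5 similar
  -> R2 @ bar 4 tick 0 v(1, 2): C5/G4 P4 -> C4/C4 P1 similar
  -> R2 @ bar 5 tick 0 v(1, 2): C4/C4 P1 -> E4/B4 P5 similar
  -> R7 @ bar 5 tick 0 v(2,): C4->B4 leap 11st
  -> R8 @ bar 6 tick 0 v(0, 2): penult P8 not 3rd/6th
  -> R6 @ bar 7 tick 3 v(0, 2): closes on M3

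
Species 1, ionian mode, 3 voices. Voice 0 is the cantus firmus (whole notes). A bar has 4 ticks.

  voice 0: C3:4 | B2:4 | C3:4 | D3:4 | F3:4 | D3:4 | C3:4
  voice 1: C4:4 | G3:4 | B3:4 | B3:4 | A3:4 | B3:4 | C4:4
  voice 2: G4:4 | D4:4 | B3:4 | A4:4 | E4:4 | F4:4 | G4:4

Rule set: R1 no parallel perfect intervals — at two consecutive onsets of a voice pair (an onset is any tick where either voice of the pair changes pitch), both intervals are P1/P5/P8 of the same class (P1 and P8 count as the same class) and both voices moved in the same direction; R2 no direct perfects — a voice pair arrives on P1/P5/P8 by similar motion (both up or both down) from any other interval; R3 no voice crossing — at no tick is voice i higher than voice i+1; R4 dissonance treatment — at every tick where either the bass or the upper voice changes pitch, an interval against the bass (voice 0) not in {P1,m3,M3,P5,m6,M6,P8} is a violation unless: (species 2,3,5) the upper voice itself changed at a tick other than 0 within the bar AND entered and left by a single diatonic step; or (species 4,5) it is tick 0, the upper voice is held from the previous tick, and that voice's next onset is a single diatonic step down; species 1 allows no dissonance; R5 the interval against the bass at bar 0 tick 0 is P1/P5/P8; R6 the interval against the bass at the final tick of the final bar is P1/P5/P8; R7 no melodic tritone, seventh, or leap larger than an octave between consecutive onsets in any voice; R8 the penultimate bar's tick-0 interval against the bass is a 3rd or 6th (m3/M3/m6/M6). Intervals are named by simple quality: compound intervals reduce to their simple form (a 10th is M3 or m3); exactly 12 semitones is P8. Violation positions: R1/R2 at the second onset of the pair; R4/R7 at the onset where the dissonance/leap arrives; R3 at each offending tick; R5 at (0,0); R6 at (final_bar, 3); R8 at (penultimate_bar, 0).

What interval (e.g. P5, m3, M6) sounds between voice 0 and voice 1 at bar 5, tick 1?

voice 0=D3 voice 1=B3 -> M6

M6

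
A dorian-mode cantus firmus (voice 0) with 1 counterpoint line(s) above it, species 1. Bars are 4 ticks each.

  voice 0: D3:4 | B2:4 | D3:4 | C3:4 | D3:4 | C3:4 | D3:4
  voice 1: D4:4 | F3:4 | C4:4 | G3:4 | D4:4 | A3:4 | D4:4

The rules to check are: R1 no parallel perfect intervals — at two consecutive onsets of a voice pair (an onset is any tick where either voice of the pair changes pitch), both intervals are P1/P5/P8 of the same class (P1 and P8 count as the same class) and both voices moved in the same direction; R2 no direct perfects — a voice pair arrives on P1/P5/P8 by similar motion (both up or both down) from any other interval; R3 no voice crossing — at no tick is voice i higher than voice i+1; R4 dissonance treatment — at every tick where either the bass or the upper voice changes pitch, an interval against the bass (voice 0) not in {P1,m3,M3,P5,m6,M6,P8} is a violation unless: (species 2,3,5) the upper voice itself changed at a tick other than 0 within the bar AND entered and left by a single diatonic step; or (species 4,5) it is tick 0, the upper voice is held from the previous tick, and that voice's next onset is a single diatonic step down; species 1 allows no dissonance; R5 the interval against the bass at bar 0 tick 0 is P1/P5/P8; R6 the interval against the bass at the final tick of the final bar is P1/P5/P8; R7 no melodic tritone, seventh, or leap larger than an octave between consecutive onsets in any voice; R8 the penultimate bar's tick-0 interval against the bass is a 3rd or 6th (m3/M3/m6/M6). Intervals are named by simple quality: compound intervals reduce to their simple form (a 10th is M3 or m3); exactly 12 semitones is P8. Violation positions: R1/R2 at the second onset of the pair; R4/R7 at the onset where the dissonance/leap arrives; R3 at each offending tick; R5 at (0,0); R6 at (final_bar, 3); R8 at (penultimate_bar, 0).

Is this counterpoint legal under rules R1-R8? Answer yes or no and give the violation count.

No (5 violations)

bar 0: v0=D3 v1=D4 (P8)
bar 1: v0=B2 v1=F3 (TT)
bar 2: v0=D3 v1=C4 (m7)
bar 3: v0=C3 v1=G3 (P5)
bar 4: v0=D3 v1=D4 (P8)
bar 5: v0=C3 v1=A3 (M6)
bar 6: v0=D3 v1=D4 (P8)
  R4 @ bar1.0: B2/F3 TT untreated
  R4 @ bar2.0: D3/C4 m7 untreated
  R2 @ bar3.0: D3/C4 m7 -> C3/G3 P5 similar
  R2 @ bar4.0: C3/G3 P5 -> D3/D4 P8 similar
  R2 @ bar6.0: C3/A3 M6 -> D3/D4 P8 similar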